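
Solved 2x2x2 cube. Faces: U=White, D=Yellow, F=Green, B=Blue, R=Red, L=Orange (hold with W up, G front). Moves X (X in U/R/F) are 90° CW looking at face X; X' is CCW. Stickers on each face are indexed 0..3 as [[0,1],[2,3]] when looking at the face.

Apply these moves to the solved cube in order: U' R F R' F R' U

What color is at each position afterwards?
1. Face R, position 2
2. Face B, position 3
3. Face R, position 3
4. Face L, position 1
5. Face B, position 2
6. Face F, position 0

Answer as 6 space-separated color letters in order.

After move 1 (U'): U=WWWW F=OOGG R=GGRR B=RRBB L=BBOO
After move 2 (R): R=RGRG U=WOWG F=OYGY D=YBYR B=WRWB
After move 3 (F): F=GOYY U=WOOB R=WGGG D=RRYR L=BYOB
After move 4 (R'): R=GGWG U=WWOW F=GOYB D=ROYY B=RRRB
After move 5 (F): F=YGBO U=WWBY R=OGWG D=WGYY L=BROO
After move 6 (R'): R=GGOW U=WRBR F=YWBY D=WGYO B=YRGB
After move 7 (U): U=BWRR F=GGBY R=YROW B=BRGB L=YWOO
Query 1: R[2] = O
Query 2: B[3] = B
Query 3: R[3] = W
Query 4: L[1] = W
Query 5: B[2] = G
Query 6: F[0] = G

Answer: O B W W G G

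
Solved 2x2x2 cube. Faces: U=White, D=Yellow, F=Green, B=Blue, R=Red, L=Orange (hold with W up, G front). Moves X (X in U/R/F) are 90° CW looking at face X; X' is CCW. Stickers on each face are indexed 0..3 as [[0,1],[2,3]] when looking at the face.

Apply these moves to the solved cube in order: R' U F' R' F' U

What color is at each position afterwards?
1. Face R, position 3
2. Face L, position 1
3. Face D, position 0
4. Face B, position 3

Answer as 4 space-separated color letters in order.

Answer: Y R B B

Derivation:
After move 1 (R'): R=RRRR U=WBWB F=GWGW D=YGYG B=YBYB
After move 2 (U): U=WWBB F=RRGW R=YBRR B=OOYB L=GWOO
After move 3 (F'): F=RWRG U=WWYR R=GBYR D=WOYG L=GBOB
After move 4 (R'): R=BRGY U=WYYO F=RWRR D=WWYG B=GOOB
After move 5 (F'): F=WRRR U=WYBG R=WRWY D=BBYG L=GOOY
After move 6 (U): U=BWGY F=WRRR R=GOWY B=GOOB L=WROY
Query 1: R[3] = Y
Query 2: L[1] = R
Query 3: D[0] = B
Query 4: B[3] = B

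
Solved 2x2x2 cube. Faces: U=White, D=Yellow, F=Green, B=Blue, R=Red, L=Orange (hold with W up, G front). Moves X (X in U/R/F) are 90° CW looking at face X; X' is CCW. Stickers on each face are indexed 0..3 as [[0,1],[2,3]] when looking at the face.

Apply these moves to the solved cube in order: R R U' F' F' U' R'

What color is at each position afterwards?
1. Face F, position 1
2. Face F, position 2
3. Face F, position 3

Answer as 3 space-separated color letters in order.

Answer: Y O W

Derivation:
After move 1 (R): R=RRRR U=WGWG F=GYGY D=YBYB B=WBWB
After move 2 (R): R=RRRR U=WYWY F=GBGB D=YWYW B=GBGB
After move 3 (U'): U=YYWW F=OOGB R=GBRR B=RRGB L=GBOO
After move 4 (F'): F=OBOG U=YYGR R=WBYR D=BOYW L=GWOW
After move 5 (F'): F=BGOO U=YYWY R=OBBR D=WWYW L=GROG
After move 6 (U'): U=YYYW F=GROO R=BGBR B=OBGB L=RROG
After move 7 (R'): R=GRBB U=YGYO F=GYOW D=WRYO B=WBWB
Query 1: F[1] = Y
Query 2: F[2] = O
Query 3: F[3] = W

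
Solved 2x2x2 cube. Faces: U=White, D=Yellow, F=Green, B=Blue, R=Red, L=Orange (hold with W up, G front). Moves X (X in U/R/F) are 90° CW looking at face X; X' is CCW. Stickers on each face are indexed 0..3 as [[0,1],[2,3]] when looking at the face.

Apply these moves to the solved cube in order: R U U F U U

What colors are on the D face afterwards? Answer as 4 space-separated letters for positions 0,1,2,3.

After move 1 (R): R=RRRR U=WGWG F=GYGY D=YBYB B=WBWB
After move 2 (U): U=WWGG F=RRGY R=WBRR B=OOWB L=GYOO
After move 3 (U): U=GWGW F=WBGY R=OORR B=GYWB L=RROO
After move 4 (F): F=GWYB U=GWOR R=GOWR D=ROYB L=RYOB
After move 5 (U): U=OGRW F=GOYB R=GYWR B=RYWB L=GWOB
After move 6 (U): U=ROWG F=GYYB R=RYWR B=GWWB L=GOOB
Query: D face = ROYB

Answer: R O Y B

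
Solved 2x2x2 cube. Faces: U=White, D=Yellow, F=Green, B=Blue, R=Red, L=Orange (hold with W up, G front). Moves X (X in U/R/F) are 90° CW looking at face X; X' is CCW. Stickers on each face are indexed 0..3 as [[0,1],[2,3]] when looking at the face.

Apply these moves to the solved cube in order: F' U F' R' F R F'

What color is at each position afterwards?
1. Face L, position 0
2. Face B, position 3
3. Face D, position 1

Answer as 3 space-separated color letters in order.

Answer: G B G

Derivation:
After move 1 (F'): F=GGGG U=WWRR R=YRYR D=OOYY L=OWOW
After move 2 (U): U=RWRW F=YRGG R=BBYR B=OWBB L=GGOW
After move 3 (F'): F=RGYG U=RWBY R=OBOR D=GWYY L=GWOR
After move 4 (R'): R=BROO U=RBBO F=RWYY D=GGYG B=YWWB
After move 5 (F): F=YRYW U=RBRW R=BROO D=OBYG L=GGOG
After move 6 (R): R=OBOR U=RRRW F=YBYG D=OWYY B=WWBB
After move 7 (F'): F=BGYY U=RROO R=WBOR D=GGYY L=GWOR
Query 1: L[0] = G
Query 2: B[3] = B
Query 3: D[1] = G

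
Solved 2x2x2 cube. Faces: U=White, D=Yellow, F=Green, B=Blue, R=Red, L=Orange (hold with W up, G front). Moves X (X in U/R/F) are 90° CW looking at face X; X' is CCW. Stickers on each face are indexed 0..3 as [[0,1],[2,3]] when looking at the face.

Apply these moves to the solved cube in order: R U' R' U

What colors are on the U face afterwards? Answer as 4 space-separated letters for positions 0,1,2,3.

Answer: W G R W

Derivation:
After move 1 (R): R=RRRR U=WGWG F=GYGY D=YBYB B=WBWB
After move 2 (U'): U=GGWW F=OOGY R=GYRR B=RRWB L=WBOO
After move 3 (R'): R=YRGR U=GWWR F=OGGW D=YOYY B=BRBB
After move 4 (U): U=WGRW F=YRGW R=BRGR B=WBBB L=OGOO
Query: U face = WGRW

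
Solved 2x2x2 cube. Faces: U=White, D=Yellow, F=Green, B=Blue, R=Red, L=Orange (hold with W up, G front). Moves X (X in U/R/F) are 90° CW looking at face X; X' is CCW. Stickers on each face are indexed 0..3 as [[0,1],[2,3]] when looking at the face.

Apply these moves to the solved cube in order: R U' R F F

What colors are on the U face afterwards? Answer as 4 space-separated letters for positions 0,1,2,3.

Answer: G O W Y

Derivation:
After move 1 (R): R=RRRR U=WGWG F=GYGY D=YBYB B=WBWB
After move 2 (U'): U=GGWW F=OOGY R=GYRR B=RRWB L=WBOO
After move 3 (R): R=RGRY U=GOWY F=OBGB D=YWYR B=WRGB
After move 4 (F): F=GOBB U=GOOB R=WGYY D=RRYR L=WYOW
After move 5 (F): F=BGBO U=GOWY R=OGBY D=YWYR L=WROR
Query: U face = GOWY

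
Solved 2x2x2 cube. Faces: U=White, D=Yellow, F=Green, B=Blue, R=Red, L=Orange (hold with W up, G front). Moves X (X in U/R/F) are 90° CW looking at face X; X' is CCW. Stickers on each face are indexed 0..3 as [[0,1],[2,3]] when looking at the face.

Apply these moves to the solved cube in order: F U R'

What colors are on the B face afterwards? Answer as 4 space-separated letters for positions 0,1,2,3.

Answer: Y Y R B

Derivation:
After move 1 (F): F=GGGG U=WWOO R=WRWR D=RRYY L=OYOY
After move 2 (U): U=OWOW F=WRGG R=BBWR B=OYBB L=GGOY
After move 3 (R'): R=BRBW U=OBOO F=WWGW D=RRYG B=YYRB
Query: B face = YYRB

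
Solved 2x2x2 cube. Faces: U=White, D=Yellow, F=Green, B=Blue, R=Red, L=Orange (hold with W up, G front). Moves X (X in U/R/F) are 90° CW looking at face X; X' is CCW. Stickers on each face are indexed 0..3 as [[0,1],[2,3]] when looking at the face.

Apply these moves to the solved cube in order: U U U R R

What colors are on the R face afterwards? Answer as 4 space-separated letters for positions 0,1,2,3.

After move 1 (U): U=WWWW F=RRGG R=BBRR B=OOBB L=GGOO
After move 2 (U): U=WWWW F=BBGG R=OORR B=GGBB L=RROO
After move 3 (U): U=WWWW F=OOGG R=GGRR B=RRBB L=BBOO
After move 4 (R): R=RGRG U=WOWG F=OYGY D=YBYR B=WRWB
After move 5 (R): R=RRGG U=WYWY F=OBGR D=YWYW B=GROB
Query: R face = RRGG

Answer: R R G G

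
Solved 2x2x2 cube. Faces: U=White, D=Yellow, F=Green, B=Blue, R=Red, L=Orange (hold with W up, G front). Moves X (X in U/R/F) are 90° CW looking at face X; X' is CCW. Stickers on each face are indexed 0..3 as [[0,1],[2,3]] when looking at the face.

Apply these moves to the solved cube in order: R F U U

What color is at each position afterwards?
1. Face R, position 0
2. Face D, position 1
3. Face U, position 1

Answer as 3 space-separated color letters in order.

Answer: O R O

Derivation:
After move 1 (R): R=RRRR U=WGWG F=GYGY D=YBYB B=WBWB
After move 2 (F): F=GGYY U=WGOO R=WRGR D=RRYB L=OYOB
After move 3 (U): U=OWOG F=WRYY R=WBGR B=OYWB L=GGOB
After move 4 (U): U=OOGW F=WBYY R=OYGR B=GGWB L=WROB
Query 1: R[0] = O
Query 2: D[1] = R
Query 3: U[1] = O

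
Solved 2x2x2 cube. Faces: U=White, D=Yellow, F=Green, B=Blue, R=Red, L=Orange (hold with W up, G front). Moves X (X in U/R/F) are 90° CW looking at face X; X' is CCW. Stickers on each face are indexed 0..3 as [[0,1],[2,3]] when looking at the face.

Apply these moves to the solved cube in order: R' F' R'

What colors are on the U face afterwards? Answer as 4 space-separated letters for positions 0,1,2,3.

After move 1 (R'): R=RRRR U=WBWB F=GWGW D=YGYG B=YBYB
After move 2 (F'): F=WWGG U=WBRR R=GRYR D=OOYG L=OBOW
After move 3 (R'): R=RRGY U=WYRY F=WBGR D=OWYG B=GBOB
Query: U face = WYRY

Answer: W Y R Y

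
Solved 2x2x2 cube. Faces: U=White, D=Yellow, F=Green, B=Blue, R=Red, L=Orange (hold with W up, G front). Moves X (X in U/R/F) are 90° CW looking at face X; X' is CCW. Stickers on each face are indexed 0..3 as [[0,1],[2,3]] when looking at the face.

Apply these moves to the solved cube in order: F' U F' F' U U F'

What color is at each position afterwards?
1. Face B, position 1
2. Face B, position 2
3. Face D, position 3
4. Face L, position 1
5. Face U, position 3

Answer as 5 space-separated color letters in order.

After move 1 (F'): F=GGGG U=WWRR R=YRYR D=OOYY L=OWOW
After move 2 (U): U=RWRW F=YRGG R=BBYR B=OWBB L=GGOW
After move 3 (F'): F=RGYG U=RWBY R=OBOR D=GWYY L=GWOR
After move 4 (F'): F=GGRY U=RWOO R=WBGR D=WRYY L=GYOB
After move 5 (U): U=OROW F=WBRY R=OWGR B=GYBB L=GGOB
After move 6 (U): U=OOWR F=OWRY R=GYGR B=GGBB L=WBOB
After move 7 (F'): F=WYOR U=OOGG R=RYWR D=BBYY L=WROW
Query 1: B[1] = G
Query 2: B[2] = B
Query 3: D[3] = Y
Query 4: L[1] = R
Query 5: U[3] = G

Answer: G B Y R G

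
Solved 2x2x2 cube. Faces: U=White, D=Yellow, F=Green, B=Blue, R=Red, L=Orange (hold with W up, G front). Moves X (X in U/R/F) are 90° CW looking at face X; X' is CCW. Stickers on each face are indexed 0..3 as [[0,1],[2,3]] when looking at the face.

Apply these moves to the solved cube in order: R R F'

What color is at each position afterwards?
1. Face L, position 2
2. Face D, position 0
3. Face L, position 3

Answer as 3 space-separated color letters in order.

Answer: O O W

Derivation:
After move 1 (R): R=RRRR U=WGWG F=GYGY D=YBYB B=WBWB
After move 2 (R): R=RRRR U=WYWY F=GBGB D=YWYW B=GBGB
After move 3 (F'): F=BBGG U=WYRR R=WRYR D=OOYW L=OYOW
Query 1: L[2] = O
Query 2: D[0] = O
Query 3: L[3] = W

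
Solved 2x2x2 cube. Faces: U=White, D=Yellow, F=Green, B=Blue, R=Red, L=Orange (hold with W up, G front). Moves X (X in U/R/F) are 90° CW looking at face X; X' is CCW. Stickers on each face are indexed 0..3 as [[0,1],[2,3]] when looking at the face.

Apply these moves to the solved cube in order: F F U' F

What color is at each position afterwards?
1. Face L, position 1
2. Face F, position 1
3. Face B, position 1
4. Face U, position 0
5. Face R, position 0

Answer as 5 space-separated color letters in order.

After move 1 (F): F=GGGG U=WWOO R=WRWR D=RRYY L=OYOY
After move 2 (F): F=GGGG U=WWYY R=OROR D=WWYY L=OROR
After move 3 (U'): U=WYWY F=ORGG R=GGOR B=ORBB L=BBOR
After move 4 (F): F=GOGR U=WYRB R=WGYR D=OGYY L=BWOW
Query 1: L[1] = W
Query 2: F[1] = O
Query 3: B[1] = R
Query 4: U[0] = W
Query 5: R[0] = W

Answer: W O R W W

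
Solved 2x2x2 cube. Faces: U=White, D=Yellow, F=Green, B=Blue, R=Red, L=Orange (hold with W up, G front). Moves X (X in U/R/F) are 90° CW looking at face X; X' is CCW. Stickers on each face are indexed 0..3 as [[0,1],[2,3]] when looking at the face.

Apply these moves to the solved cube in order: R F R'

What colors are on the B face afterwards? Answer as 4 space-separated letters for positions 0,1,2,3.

After move 1 (R): R=RRRR U=WGWG F=GYGY D=YBYB B=WBWB
After move 2 (F): F=GGYY U=WGOO R=WRGR D=RRYB L=OYOB
After move 3 (R'): R=RRWG U=WWOW F=GGYO D=RGYY B=BBRB
Query: B face = BBRB

Answer: B B R B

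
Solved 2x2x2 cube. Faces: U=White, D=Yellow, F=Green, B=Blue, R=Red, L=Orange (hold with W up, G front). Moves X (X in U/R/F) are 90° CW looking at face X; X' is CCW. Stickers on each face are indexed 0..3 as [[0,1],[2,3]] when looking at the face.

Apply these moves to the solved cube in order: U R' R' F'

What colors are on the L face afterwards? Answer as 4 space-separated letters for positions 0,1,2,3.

Answer: G Y O W

Derivation:
After move 1 (U): U=WWWW F=RRGG R=BBRR B=OOBB L=GGOO
After move 2 (R'): R=BRBR U=WBWO F=RWGW D=YRYG B=YOYB
After move 3 (R'): R=RRBB U=WYWY F=RBGO D=YWYW B=GORB
After move 4 (F'): F=BORG U=WYRB R=WRYB D=GOYW L=GYOW
Query: L face = GYOW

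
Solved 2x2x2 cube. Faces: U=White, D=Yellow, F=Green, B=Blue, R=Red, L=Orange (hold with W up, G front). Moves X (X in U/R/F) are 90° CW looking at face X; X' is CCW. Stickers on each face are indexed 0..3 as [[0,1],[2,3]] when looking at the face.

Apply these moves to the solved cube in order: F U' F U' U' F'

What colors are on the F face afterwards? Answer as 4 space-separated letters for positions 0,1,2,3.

After move 1 (F): F=GGGG U=WWOO R=WRWR D=RRYY L=OYOY
After move 2 (U'): U=WOWO F=OYGG R=GGWR B=WRBB L=BBOY
After move 3 (F): F=GOGY U=WOYB R=WGOR D=WGYY L=BROR
After move 4 (U'): U=OBWY F=BRGY R=GOOR B=WGBB L=WROR
After move 5 (U'): U=BYOW F=WRGY R=BROR B=GOBB L=WGOR
After move 6 (F'): F=RYWG U=BYBO R=GRWR D=GRYY L=WWOO
Query: F face = RYWG

Answer: R Y W G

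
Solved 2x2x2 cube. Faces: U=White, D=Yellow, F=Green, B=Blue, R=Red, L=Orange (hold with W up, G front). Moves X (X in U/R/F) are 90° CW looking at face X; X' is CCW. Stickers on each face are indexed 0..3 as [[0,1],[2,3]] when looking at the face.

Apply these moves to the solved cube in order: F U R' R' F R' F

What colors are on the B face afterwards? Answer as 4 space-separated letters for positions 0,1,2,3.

After move 1 (F): F=GGGG U=WWOO R=WRWR D=RRYY L=OYOY
After move 2 (U): U=OWOW F=WRGG R=BBWR B=OYBB L=GGOY
After move 3 (R'): R=BRBW U=OBOO F=WWGW D=RRYG B=YYRB
After move 4 (R'): R=RWBB U=OROY F=WBGO D=RWYW B=GYRB
After move 5 (F): F=GWOB U=ORYG R=OWYB D=BRYW L=GROW
After move 6 (R'): R=WBOY U=ORYG F=GROG D=BWYB B=WYRB
After move 7 (F): F=OGGR U=ORWR R=YBGY D=OWYB L=GBOW
Query: B face = WYRB

Answer: W Y R B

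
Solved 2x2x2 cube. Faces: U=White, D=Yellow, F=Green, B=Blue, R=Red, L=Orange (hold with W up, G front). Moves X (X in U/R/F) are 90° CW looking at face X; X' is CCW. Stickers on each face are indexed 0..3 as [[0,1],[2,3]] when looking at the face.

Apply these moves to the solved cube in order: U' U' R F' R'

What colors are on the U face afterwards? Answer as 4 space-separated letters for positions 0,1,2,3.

Answer: W W R W

Derivation:
After move 1 (U'): U=WWWW F=OOGG R=GGRR B=RRBB L=BBOO
After move 2 (U'): U=WWWW F=BBGG R=OORR B=GGBB L=RROO
After move 3 (R): R=RORO U=WBWG F=BYGY D=YBYG B=WGWB
After move 4 (F'): F=YYBG U=WBRR R=BOYO D=ROYG L=RGOW
After move 5 (R'): R=OOBY U=WWRW F=YBBR D=RYYG B=GGOB
Query: U face = WWRW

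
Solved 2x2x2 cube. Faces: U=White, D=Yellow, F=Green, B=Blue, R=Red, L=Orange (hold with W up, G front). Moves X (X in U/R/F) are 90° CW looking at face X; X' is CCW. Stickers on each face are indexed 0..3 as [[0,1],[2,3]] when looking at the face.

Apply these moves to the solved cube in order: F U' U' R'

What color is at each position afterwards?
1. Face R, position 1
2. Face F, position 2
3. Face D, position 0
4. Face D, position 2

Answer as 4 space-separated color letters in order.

After move 1 (F): F=GGGG U=WWOO R=WRWR D=RRYY L=OYOY
After move 2 (U'): U=WOWO F=OYGG R=GGWR B=WRBB L=BBOY
After move 3 (U'): U=OOWW F=BBGG R=OYWR B=GGBB L=WROY
After move 4 (R'): R=YROW U=OBWG F=BOGW D=RBYG B=YGRB
Query 1: R[1] = R
Query 2: F[2] = G
Query 3: D[0] = R
Query 4: D[2] = Y

Answer: R G R Y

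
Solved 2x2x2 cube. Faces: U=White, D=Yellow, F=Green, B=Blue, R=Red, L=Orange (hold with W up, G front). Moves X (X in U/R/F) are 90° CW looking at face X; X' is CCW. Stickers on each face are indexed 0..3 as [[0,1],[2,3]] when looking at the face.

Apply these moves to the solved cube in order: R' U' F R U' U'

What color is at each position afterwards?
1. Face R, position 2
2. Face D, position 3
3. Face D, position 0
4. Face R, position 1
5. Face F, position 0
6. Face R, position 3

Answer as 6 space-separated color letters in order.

After move 1 (R'): R=RRRR U=WBWB F=GWGW D=YGYG B=YBYB
After move 2 (U'): U=BBWW F=OOGW R=GWRR B=RRYB L=YBOO
After move 3 (F): F=GOWO U=BBOB R=WWWR D=RGYG L=YYOG
After move 4 (R): R=WWRW U=BOOO F=GGWG D=RYYR B=BRBB
After move 5 (U'): U=OOBO F=YYWG R=GGRW B=WWBB L=BROG
After move 6 (U'): U=OOOB F=BRWG R=YYRW B=GGBB L=WWOG
Query 1: R[2] = R
Query 2: D[3] = R
Query 3: D[0] = R
Query 4: R[1] = Y
Query 5: F[0] = B
Query 6: R[3] = W

Answer: R R R Y B W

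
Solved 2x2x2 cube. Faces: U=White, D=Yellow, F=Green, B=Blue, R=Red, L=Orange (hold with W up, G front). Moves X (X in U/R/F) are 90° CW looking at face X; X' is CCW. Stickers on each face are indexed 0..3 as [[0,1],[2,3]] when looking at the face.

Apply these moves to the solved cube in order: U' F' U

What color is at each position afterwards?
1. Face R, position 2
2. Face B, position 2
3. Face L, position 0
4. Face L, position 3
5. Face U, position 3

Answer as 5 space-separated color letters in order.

Answer: Y B O W W

Derivation:
After move 1 (U'): U=WWWW F=OOGG R=GGRR B=RRBB L=BBOO
After move 2 (F'): F=OGOG U=WWGR R=YGYR D=BOYY L=BWOW
After move 3 (U): U=GWRW F=YGOG R=RRYR B=BWBB L=OGOW
Query 1: R[2] = Y
Query 2: B[2] = B
Query 3: L[0] = O
Query 4: L[3] = W
Query 5: U[3] = W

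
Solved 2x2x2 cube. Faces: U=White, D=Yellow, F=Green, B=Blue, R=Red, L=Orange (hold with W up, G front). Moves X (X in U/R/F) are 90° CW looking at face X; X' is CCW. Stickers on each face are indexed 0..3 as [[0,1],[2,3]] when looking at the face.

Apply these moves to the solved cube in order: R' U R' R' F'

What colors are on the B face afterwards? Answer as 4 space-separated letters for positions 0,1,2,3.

After move 1 (R'): R=RRRR U=WBWB F=GWGW D=YGYG B=YBYB
After move 2 (U): U=WWBB F=RRGW R=YBRR B=OOYB L=GWOO
After move 3 (R'): R=BRYR U=WYBO F=RWGB D=YRYW B=GOGB
After move 4 (R'): R=RRBY U=WGBG F=RYGO D=YWYB B=WORB
After move 5 (F'): F=YORG U=WGRB R=WRYY D=WOYB L=GGOB
Query: B face = WORB

Answer: W O R B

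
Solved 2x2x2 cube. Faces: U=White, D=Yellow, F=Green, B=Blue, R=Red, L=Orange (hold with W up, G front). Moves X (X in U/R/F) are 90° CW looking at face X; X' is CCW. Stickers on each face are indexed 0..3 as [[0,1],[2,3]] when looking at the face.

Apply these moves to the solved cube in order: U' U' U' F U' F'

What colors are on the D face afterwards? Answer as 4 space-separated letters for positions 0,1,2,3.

After move 1 (U'): U=WWWW F=OOGG R=GGRR B=RRBB L=BBOO
After move 2 (U'): U=WWWW F=BBGG R=OORR B=GGBB L=RROO
After move 3 (U'): U=WWWW F=RRGG R=BBRR B=OOBB L=GGOO
After move 4 (F): F=GRGR U=WWOG R=WBWR D=RBYY L=GYOY
After move 5 (U'): U=WGWO F=GYGR R=GRWR B=WBBB L=OOOY
After move 6 (F'): F=YRGG U=WGGW R=BRRR D=OYYY L=OOOW
Query: D face = OYYY

Answer: O Y Y Y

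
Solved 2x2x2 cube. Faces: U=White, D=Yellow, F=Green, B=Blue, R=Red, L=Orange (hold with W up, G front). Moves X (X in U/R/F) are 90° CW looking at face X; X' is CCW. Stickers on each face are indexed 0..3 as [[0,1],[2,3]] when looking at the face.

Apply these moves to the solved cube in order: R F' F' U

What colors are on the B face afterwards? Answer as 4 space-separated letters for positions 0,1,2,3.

After move 1 (R): R=RRRR U=WGWG F=GYGY D=YBYB B=WBWB
After move 2 (F'): F=YYGG U=WGRR R=BRYR D=OOYB L=OGOW
After move 3 (F'): F=YGYG U=WGBY R=OROR D=GWYB L=OROR
After move 4 (U): U=BWYG F=ORYG R=WBOR B=ORWB L=YGOR
Query: B face = ORWB

Answer: O R W B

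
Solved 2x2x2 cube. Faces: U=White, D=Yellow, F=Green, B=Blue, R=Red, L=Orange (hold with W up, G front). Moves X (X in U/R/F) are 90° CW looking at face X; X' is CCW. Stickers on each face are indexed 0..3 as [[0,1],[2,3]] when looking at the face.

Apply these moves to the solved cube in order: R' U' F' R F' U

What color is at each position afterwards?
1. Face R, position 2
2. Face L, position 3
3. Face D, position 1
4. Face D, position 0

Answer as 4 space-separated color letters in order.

Answer: B G W W

Derivation:
After move 1 (R'): R=RRRR U=WBWB F=GWGW D=YGYG B=YBYB
After move 2 (U'): U=BBWW F=OOGW R=GWRR B=RRYB L=YBOO
After move 3 (F'): F=OWOG U=BBGR R=GWYR D=BOYG L=YWOW
After move 4 (R): R=YGRW U=BWGG F=OOOG D=BYYR B=RRBB
After move 5 (F'): F=OGOO U=BWYR R=YGBW D=WWYR L=YGOG
After move 6 (U): U=YBRW F=YGOO R=RRBW B=YGBB L=OGOG
Query 1: R[2] = B
Query 2: L[3] = G
Query 3: D[1] = W
Query 4: D[0] = W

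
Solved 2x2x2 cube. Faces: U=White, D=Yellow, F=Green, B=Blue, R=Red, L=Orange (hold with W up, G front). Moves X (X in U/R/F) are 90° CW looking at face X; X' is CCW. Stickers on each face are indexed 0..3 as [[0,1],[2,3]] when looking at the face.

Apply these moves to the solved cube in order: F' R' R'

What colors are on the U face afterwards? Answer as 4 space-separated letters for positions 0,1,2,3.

After move 1 (F'): F=GGGG U=WWRR R=YRYR D=OOYY L=OWOW
After move 2 (R'): R=RRYY U=WBRB F=GWGR D=OGYG B=YBOB
After move 3 (R'): R=RYRY U=WORY F=GBGB D=OWYR B=GBGB
Query: U face = WORY

Answer: W O R Y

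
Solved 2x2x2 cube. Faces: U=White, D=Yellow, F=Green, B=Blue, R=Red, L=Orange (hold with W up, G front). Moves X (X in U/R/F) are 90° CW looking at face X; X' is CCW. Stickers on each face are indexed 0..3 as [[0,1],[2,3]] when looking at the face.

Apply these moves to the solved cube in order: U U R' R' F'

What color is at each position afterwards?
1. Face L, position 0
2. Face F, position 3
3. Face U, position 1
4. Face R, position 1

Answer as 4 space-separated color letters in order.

After move 1 (U): U=WWWW F=RRGG R=BBRR B=OOBB L=GGOO
After move 2 (U): U=WWWW F=BBGG R=OORR B=GGBB L=RROO
After move 3 (R'): R=OROR U=WBWG F=BWGW D=YBYG B=YGYB
After move 4 (R'): R=RROO U=WYWY F=BBGG D=YWYW B=GGBB
After move 5 (F'): F=BGBG U=WYRO R=WRYO D=ROYW L=RYOW
Query 1: L[0] = R
Query 2: F[3] = G
Query 3: U[1] = Y
Query 4: R[1] = R

Answer: R G Y R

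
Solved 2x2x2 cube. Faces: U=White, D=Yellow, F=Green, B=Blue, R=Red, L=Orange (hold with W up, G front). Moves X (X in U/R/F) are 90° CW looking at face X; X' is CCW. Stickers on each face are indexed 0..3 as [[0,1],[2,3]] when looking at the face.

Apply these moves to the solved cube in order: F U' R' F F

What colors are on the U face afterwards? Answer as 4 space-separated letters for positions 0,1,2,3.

After move 1 (F): F=GGGG U=WWOO R=WRWR D=RRYY L=OYOY
After move 2 (U'): U=WOWO F=OYGG R=GGWR B=WRBB L=BBOY
After move 3 (R'): R=GRGW U=WBWW F=OOGO D=RYYG B=YRRB
After move 4 (F): F=GOOO U=WBYB R=WRWW D=GGYG L=BROY
After move 5 (F): F=OGOO U=WBYR R=YRBW D=WWYG L=BGOG
Query: U face = WBYR

Answer: W B Y R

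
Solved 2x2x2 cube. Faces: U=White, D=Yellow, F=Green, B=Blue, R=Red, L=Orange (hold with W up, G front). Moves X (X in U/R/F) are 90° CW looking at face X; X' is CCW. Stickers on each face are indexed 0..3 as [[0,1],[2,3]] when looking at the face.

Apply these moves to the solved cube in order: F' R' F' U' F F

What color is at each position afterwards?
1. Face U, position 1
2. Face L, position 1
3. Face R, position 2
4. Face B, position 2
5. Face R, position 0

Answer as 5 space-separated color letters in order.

After move 1 (F'): F=GGGG U=WWRR R=YRYR D=OOYY L=OWOW
After move 2 (R'): R=RRYY U=WBRB F=GWGR D=OGYG B=YBOB
After move 3 (F'): F=WRGG U=WBRY R=GROY D=WWYG L=OBOR
After move 4 (U'): U=BYWR F=OBGG R=WROY B=GROB L=YBOR
After move 5 (F): F=GOGB U=BYRB R=WRRY D=OWYG L=YWOW
After move 6 (F): F=GGBO U=BYWW R=RRBY D=RWYG L=YOOW
Query 1: U[1] = Y
Query 2: L[1] = O
Query 3: R[2] = B
Query 4: B[2] = O
Query 5: R[0] = R

Answer: Y O B O R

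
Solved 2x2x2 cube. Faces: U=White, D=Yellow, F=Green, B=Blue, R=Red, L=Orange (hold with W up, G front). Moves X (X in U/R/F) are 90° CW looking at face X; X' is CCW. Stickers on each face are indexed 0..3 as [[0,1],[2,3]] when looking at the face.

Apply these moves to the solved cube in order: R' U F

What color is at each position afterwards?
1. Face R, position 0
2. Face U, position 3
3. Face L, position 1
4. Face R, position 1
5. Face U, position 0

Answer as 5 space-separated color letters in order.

Answer: B W Y B W

Derivation:
After move 1 (R'): R=RRRR U=WBWB F=GWGW D=YGYG B=YBYB
After move 2 (U): U=WWBB F=RRGW R=YBRR B=OOYB L=GWOO
After move 3 (F): F=GRWR U=WWOW R=BBBR D=RYYG L=GYOG
Query 1: R[0] = B
Query 2: U[3] = W
Query 3: L[1] = Y
Query 4: R[1] = B
Query 5: U[0] = W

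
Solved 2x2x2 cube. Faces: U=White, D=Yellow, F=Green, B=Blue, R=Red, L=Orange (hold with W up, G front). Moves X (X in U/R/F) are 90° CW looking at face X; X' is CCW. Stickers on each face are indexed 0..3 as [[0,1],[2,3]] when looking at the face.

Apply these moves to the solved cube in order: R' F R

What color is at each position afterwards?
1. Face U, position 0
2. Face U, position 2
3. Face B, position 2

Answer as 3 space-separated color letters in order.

After move 1 (R'): R=RRRR U=WBWB F=GWGW D=YGYG B=YBYB
After move 2 (F): F=GGWW U=WBOO R=WRBR D=RRYG L=OYOG
After move 3 (R): R=BWRR U=WGOW F=GRWG D=RYYY B=OBBB
Query 1: U[0] = W
Query 2: U[2] = O
Query 3: B[2] = B

Answer: W O B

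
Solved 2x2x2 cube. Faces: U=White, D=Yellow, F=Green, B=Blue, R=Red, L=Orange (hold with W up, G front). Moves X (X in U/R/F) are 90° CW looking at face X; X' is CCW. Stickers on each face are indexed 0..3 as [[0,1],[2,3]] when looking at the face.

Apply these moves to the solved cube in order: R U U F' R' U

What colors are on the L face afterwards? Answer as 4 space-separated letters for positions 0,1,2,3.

After move 1 (R): R=RRRR U=WGWG F=GYGY D=YBYB B=WBWB
After move 2 (U): U=WWGG F=RRGY R=WBRR B=OOWB L=GYOO
After move 3 (U): U=GWGW F=WBGY R=OORR B=GYWB L=RROO
After move 4 (F'): F=BYWG U=GWOR R=BOYR D=ROYB L=RWOG
After move 5 (R'): R=ORBY U=GWOG F=BWWR D=RYYG B=BYOB
After move 6 (U): U=OGGW F=ORWR R=BYBY B=RWOB L=BWOG
Query: L face = BWOG

Answer: B W O G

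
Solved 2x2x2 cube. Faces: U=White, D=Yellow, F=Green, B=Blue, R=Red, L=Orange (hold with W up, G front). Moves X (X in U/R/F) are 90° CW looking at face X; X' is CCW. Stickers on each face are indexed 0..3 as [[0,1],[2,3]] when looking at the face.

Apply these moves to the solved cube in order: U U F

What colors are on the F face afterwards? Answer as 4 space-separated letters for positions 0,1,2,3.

Answer: G B G B

Derivation:
After move 1 (U): U=WWWW F=RRGG R=BBRR B=OOBB L=GGOO
After move 2 (U): U=WWWW F=BBGG R=OORR B=GGBB L=RROO
After move 3 (F): F=GBGB U=WWOR R=WOWR D=ROYY L=RYOY
Query: F face = GBGB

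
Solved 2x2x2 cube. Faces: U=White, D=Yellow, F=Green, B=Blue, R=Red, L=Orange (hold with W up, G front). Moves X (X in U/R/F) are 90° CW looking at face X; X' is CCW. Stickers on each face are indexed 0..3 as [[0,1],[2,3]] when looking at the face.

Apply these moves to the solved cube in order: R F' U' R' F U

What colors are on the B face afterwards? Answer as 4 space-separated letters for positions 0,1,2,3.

Answer: W O O B

Derivation:
After move 1 (R): R=RRRR U=WGWG F=GYGY D=YBYB B=WBWB
After move 2 (F'): F=YYGG U=WGRR R=BRYR D=OOYB L=OGOW
After move 3 (U'): U=GRWR F=OGGG R=YYYR B=BRWB L=WBOW
After move 4 (R'): R=YRYY U=GWWB F=ORGR D=OGYG B=BROB
After move 5 (F): F=GORR U=GWWB R=WRBY D=YYYG L=WOOG
After move 6 (U): U=WGBW F=WRRR R=BRBY B=WOOB L=GOOG
Query: B face = WOOB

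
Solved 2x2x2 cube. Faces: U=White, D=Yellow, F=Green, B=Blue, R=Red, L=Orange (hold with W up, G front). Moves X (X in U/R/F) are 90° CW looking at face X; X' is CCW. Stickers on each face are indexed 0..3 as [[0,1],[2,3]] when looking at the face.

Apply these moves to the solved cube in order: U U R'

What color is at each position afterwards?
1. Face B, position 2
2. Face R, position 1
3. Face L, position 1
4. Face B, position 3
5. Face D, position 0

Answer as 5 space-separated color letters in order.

After move 1 (U): U=WWWW F=RRGG R=BBRR B=OOBB L=GGOO
After move 2 (U): U=WWWW F=BBGG R=OORR B=GGBB L=RROO
After move 3 (R'): R=OROR U=WBWG F=BWGW D=YBYG B=YGYB
Query 1: B[2] = Y
Query 2: R[1] = R
Query 3: L[1] = R
Query 4: B[3] = B
Query 5: D[0] = Y

Answer: Y R R B Y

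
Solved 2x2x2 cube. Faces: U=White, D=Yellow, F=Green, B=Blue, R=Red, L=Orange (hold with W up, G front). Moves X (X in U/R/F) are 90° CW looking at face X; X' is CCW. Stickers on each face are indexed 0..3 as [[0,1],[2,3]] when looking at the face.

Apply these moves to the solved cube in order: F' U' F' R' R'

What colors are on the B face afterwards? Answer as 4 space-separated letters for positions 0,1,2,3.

Answer: G R G B

Derivation:
After move 1 (F'): F=GGGG U=WWRR R=YRYR D=OOYY L=OWOW
After move 2 (U'): U=WRWR F=OWGG R=GGYR B=YRBB L=BBOW
After move 3 (F'): F=WGOG U=WRGY R=OGOR D=BWYY L=BROW
After move 4 (R'): R=GROO U=WBGY F=WROY D=BGYG B=YRWB
After move 5 (R'): R=ROGO U=WWGY F=WBOY D=BRYY B=GRGB
Query: B face = GRGB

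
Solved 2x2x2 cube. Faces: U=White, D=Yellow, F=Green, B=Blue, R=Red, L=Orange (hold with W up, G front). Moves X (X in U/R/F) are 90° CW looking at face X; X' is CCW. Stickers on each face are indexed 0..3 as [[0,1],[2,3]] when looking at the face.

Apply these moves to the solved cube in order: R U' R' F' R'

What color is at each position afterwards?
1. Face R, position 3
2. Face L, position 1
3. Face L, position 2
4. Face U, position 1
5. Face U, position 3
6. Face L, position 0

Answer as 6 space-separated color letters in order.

Answer: Y R O B B W

Derivation:
After move 1 (R): R=RRRR U=WGWG F=GYGY D=YBYB B=WBWB
After move 2 (U'): U=GGWW F=OOGY R=GYRR B=RRWB L=WBOO
After move 3 (R'): R=YRGR U=GWWR F=OGGW D=YOYY B=BRBB
After move 4 (F'): F=GWOG U=GWYG R=ORYR D=BOYY L=WROW
After move 5 (R'): R=RROY U=GBYB F=GWOG D=BWYG B=YROB
Query 1: R[3] = Y
Query 2: L[1] = R
Query 3: L[2] = O
Query 4: U[1] = B
Query 5: U[3] = B
Query 6: L[0] = W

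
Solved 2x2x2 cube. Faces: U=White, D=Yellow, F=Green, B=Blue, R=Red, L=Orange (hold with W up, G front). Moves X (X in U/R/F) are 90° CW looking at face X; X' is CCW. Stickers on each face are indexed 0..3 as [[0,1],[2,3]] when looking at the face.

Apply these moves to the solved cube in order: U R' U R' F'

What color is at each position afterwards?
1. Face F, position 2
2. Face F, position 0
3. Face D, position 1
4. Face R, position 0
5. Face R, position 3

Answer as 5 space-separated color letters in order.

Answer: B W O R B

Derivation:
After move 1 (U): U=WWWW F=RRGG R=BBRR B=OOBB L=GGOO
After move 2 (R'): R=BRBR U=WBWO F=RWGW D=YRYG B=YOYB
After move 3 (U): U=WWOB F=BRGW R=YOBR B=GGYB L=RWOO
After move 4 (R'): R=ORYB U=WYOG F=BWGB D=YRYW B=GGRB
After move 5 (F'): F=WBBG U=WYOY R=RRYB D=WOYW L=RGOO
Query 1: F[2] = B
Query 2: F[0] = W
Query 3: D[1] = O
Query 4: R[0] = R
Query 5: R[3] = B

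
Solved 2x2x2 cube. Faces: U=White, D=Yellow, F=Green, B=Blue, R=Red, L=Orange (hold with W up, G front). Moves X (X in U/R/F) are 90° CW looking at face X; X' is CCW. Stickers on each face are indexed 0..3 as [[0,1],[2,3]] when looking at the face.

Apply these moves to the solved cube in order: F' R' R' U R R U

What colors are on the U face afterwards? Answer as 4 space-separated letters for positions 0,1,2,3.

Answer: Y R R W

Derivation:
After move 1 (F'): F=GGGG U=WWRR R=YRYR D=OOYY L=OWOW
After move 2 (R'): R=RRYY U=WBRB F=GWGR D=OGYG B=YBOB
After move 3 (R'): R=RYRY U=WORY F=GBGB D=OWYR B=GBGB
After move 4 (U): U=RWYO F=RYGB R=GBRY B=OWGB L=GBOW
After move 5 (R): R=RGYB U=RYYB F=RWGR D=OGYO B=OWWB
After move 6 (R): R=YRBG U=RWYR F=RGGO D=OWYO B=BWYB
After move 7 (U): U=YRRW F=YRGO R=BWBG B=GBYB L=RGOW
Query: U face = YRRW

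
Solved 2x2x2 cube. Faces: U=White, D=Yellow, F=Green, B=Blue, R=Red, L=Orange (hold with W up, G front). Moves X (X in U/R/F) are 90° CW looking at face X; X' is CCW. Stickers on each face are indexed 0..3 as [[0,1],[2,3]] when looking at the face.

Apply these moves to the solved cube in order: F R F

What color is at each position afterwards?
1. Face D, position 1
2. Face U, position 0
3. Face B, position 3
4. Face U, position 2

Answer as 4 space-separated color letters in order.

After move 1 (F): F=GGGG U=WWOO R=WRWR D=RRYY L=OYOY
After move 2 (R): R=WWRR U=WGOG F=GRGY D=RBYB B=OBWB
After move 3 (F): F=GGYR U=WGYY R=OWGR D=RWYB L=OROB
Query 1: D[1] = W
Query 2: U[0] = W
Query 3: B[3] = B
Query 4: U[2] = Y

Answer: W W B Y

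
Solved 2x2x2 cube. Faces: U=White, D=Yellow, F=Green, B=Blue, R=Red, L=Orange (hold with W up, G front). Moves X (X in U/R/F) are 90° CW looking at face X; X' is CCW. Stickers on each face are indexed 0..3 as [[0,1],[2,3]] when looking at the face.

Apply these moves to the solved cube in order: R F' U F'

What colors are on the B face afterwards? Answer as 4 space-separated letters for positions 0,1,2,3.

Answer: O G W B

Derivation:
After move 1 (R): R=RRRR U=WGWG F=GYGY D=YBYB B=WBWB
After move 2 (F'): F=YYGG U=WGRR R=BRYR D=OOYB L=OGOW
After move 3 (U): U=RWRG F=BRGG R=WBYR B=OGWB L=YYOW
After move 4 (F'): F=RGBG U=RWWY R=OBOR D=YWYB L=YGOR
Query: B face = OGWB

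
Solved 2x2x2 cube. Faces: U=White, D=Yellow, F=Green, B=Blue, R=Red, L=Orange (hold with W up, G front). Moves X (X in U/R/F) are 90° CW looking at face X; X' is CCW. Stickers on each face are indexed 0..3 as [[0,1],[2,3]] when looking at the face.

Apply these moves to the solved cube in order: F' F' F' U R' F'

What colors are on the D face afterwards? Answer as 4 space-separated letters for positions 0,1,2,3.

After move 1 (F'): F=GGGG U=WWRR R=YRYR D=OOYY L=OWOW
After move 2 (F'): F=GGGG U=WWYY R=OROR D=WWYY L=OROR
After move 3 (F'): F=GGGG U=WWOO R=WRWR D=RRYY L=OYOY
After move 4 (U): U=OWOW F=WRGG R=BBWR B=OYBB L=GGOY
After move 5 (R'): R=BRBW U=OBOO F=WWGW D=RRYG B=YYRB
After move 6 (F'): F=WWWG U=OBBB R=RRRW D=GYYG L=GOOO
Query: D face = GYYG

Answer: G Y Y G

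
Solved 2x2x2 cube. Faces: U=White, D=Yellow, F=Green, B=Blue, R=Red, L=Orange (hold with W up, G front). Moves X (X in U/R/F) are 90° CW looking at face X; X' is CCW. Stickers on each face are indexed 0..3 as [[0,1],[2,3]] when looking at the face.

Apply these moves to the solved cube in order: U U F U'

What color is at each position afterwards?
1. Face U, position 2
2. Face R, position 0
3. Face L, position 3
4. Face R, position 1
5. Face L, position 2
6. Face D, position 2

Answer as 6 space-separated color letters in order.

Answer: W G Y B O Y

Derivation:
After move 1 (U): U=WWWW F=RRGG R=BBRR B=OOBB L=GGOO
After move 2 (U): U=WWWW F=BBGG R=OORR B=GGBB L=RROO
After move 3 (F): F=GBGB U=WWOR R=WOWR D=ROYY L=RYOY
After move 4 (U'): U=WRWO F=RYGB R=GBWR B=WOBB L=GGOY
Query 1: U[2] = W
Query 2: R[0] = G
Query 3: L[3] = Y
Query 4: R[1] = B
Query 5: L[2] = O
Query 6: D[2] = Y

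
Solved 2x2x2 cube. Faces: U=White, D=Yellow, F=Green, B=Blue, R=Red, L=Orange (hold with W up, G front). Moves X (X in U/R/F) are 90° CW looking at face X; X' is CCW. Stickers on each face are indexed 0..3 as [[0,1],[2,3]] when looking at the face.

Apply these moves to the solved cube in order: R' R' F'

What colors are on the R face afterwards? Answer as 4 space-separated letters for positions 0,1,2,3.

Answer: W R Y R

Derivation:
After move 1 (R'): R=RRRR U=WBWB F=GWGW D=YGYG B=YBYB
After move 2 (R'): R=RRRR U=WYWY F=GBGB D=YWYW B=GBGB
After move 3 (F'): F=BBGG U=WYRR R=WRYR D=OOYW L=OYOW
Query: R face = WRYR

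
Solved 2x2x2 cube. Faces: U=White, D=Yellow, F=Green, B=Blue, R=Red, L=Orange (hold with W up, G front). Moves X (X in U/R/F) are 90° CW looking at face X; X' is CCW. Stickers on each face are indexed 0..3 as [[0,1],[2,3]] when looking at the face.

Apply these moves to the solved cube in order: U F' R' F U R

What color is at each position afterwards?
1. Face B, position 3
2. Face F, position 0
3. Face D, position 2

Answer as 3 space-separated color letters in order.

Answer: B B Y

Derivation:
After move 1 (U): U=WWWW F=RRGG R=BBRR B=OOBB L=GGOO
After move 2 (F'): F=RGRG U=WWBR R=YBYR D=GOYY L=GWOW
After move 3 (R'): R=BRYY U=WBBO F=RWRR D=GGYG B=YOOB
After move 4 (F): F=RRRW U=WBWW R=BROY D=YBYG L=GGOG
After move 5 (U): U=WWWB F=BRRW R=YOOY B=GGOB L=RROG
After move 6 (R): R=OYYO U=WRWW F=BBRG D=YOYG B=BGWB
Query 1: B[3] = B
Query 2: F[0] = B
Query 3: D[2] = Y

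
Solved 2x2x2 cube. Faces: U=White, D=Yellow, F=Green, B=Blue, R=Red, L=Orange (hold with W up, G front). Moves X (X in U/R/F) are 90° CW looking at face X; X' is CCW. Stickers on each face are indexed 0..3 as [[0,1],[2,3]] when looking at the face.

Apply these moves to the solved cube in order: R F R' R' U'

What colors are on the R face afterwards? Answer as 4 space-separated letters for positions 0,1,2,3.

Answer: G W R W

Derivation:
After move 1 (R): R=RRRR U=WGWG F=GYGY D=YBYB B=WBWB
After move 2 (F): F=GGYY U=WGOO R=WRGR D=RRYB L=OYOB
After move 3 (R'): R=RRWG U=WWOW F=GGYO D=RGYY B=BBRB
After move 4 (R'): R=RGRW U=WROB F=GWYW D=RGYO B=YBGB
After move 5 (U'): U=RBWO F=OYYW R=GWRW B=RGGB L=YBOB
Query: R face = GWRW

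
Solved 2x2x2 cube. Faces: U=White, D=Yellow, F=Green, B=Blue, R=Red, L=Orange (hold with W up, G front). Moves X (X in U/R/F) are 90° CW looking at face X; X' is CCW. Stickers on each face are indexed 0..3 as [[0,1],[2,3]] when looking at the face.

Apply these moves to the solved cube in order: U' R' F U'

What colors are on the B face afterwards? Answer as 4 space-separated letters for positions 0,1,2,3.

After move 1 (U'): U=WWWW F=OOGG R=GGRR B=RRBB L=BBOO
After move 2 (R'): R=GRGR U=WBWR F=OWGW D=YOYG B=YRYB
After move 3 (F): F=GOWW U=WBOB R=WRRR D=GGYG L=BYOO
After move 4 (U'): U=BBWO F=BYWW R=GORR B=WRYB L=YROO
Query: B face = WRYB

Answer: W R Y B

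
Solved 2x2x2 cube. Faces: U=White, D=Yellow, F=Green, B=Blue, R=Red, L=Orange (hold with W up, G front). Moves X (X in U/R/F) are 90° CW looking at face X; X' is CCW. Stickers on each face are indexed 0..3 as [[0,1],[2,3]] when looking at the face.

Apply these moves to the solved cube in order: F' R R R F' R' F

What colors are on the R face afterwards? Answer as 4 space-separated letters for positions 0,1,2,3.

After move 1 (F'): F=GGGG U=WWRR R=YRYR D=OOYY L=OWOW
After move 2 (R): R=YYRR U=WGRG F=GOGY D=OBYB B=RBWB
After move 3 (R): R=RYRY U=WORY F=GBGB D=OWYR B=GBGB
After move 4 (R): R=RRYY U=WBRB F=GWGR D=OGYG B=YBOB
After move 5 (F'): F=WRGG U=WBRY R=GROY D=WWYG L=OBOR
After move 6 (R'): R=RYGO U=WORY F=WBGY D=WRYG B=GBWB
After move 7 (F): F=GWYB U=WORB R=RYYO D=GRYG L=OWOR
Query: R face = RYYO

Answer: R Y Y O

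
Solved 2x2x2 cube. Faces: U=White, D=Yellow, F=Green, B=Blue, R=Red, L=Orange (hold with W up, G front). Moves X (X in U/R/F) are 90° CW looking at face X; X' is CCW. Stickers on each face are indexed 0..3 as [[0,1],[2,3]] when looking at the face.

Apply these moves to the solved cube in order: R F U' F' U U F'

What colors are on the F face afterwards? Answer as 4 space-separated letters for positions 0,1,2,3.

Answer: R Y W O

Derivation:
After move 1 (R): R=RRRR U=WGWG F=GYGY D=YBYB B=WBWB
After move 2 (F): F=GGYY U=WGOO R=WRGR D=RRYB L=OYOB
After move 3 (U'): U=GOWO F=OYYY R=GGGR B=WRWB L=WBOB
After move 4 (F'): F=YYOY U=GOGG R=RGRR D=BBYB L=WOOW
After move 5 (U): U=GGGO F=RGOY R=WRRR B=WOWB L=YYOW
After move 6 (U): U=GGOG F=WROY R=WORR B=YYWB L=RGOW
After move 7 (F'): F=RYWO U=GGWR R=BOBR D=GWYB L=RGOO
Query: F face = RYWO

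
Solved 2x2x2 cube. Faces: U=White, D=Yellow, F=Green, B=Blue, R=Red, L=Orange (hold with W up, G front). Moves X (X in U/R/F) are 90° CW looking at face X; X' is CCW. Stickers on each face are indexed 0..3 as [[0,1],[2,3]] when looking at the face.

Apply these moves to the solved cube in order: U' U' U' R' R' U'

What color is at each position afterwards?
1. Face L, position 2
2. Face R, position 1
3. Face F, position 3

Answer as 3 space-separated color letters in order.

Answer: O B O

Derivation:
After move 1 (U'): U=WWWW F=OOGG R=GGRR B=RRBB L=BBOO
After move 2 (U'): U=WWWW F=BBGG R=OORR B=GGBB L=RROO
After move 3 (U'): U=WWWW F=RRGG R=BBRR B=OOBB L=GGOO
After move 4 (R'): R=BRBR U=WBWO F=RWGW D=YRYG B=YOYB
After move 5 (R'): R=RRBB U=WYWY F=RBGO D=YWYW B=GORB
After move 6 (U'): U=YYWW F=GGGO R=RBBB B=RRRB L=GOOO
Query 1: L[2] = O
Query 2: R[1] = B
Query 3: F[3] = O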